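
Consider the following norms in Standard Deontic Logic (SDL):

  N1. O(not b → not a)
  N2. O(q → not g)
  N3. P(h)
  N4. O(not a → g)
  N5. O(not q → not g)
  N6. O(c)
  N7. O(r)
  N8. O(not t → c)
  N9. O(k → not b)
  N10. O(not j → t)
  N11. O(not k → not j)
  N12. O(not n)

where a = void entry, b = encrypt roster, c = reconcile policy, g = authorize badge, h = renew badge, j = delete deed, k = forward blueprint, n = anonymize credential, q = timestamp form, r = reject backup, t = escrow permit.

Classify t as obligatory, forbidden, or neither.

Obligatory

Premises 5 and 2 cover both cases: O(not q → not g) and O(q → not g). Since not q ∨ q is a tautology, O(not g) follows.
Premise 4, O(not a → g), contraposes to O(not g → a); with O(not g) we get O(a).
The contrapositive of premise 1 (O(not b → not a)) is O(a → b), and O(a) is already established, so O(b).
Premise 9, O(k → not b), contraposes to O(b → not k); with O(b) we get O(not k).
Premise 11 is O(not k → not j); since O(not k), deontic closure gives O(not j).
Premise 10 is O(not j → t); since O(not j), deontic closure gives O(t).
Premises 3, 6, 7, 8, 12 do not contribute to this derivation.
Hence t is obligatory.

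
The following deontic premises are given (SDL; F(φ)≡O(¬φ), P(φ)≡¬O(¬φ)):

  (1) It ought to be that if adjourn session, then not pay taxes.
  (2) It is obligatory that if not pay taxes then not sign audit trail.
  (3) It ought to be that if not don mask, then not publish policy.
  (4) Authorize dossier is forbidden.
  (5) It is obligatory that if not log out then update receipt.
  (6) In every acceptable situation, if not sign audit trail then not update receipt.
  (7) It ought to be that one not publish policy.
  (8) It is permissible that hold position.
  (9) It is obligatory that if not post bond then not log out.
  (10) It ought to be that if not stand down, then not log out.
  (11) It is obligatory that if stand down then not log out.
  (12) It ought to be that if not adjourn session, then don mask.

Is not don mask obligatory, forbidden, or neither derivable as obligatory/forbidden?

Forbidden

By case analysis on ¬stand_down: premise 10 gives O(¬stand_down → ¬log_out) and premise 11 gives O(stand_down → ¬log_out), so O(¬log_out) either way.
Applying K to premise 5 (O(¬log_out → update_receipt)) and O(¬log_out) yields O(update_receipt).
Premise 6, O(¬sign_audit_trail → ¬update_receipt), contraposes to O(update_receipt → sign_audit_trail); with O(update_receipt) we get O(sign_audit_trail).
The contrapositive of premise 2 (O(¬pay_taxes → ¬sign_audit_trail)) is O(sign_audit_trail → pay_taxes), and O(sign_audit_trail) is already established, so O(pay_taxes).
The contrapositive of premise 1 (O(adjourn_session → ¬pay_taxes)) is O(pay_taxes → ¬adjourn_session), and O(pay_taxes) is already established, so O(¬adjourn_session).
Applying K to premise 12 (O(¬adjourn_session → don_mask)) and O(¬adjourn_session) yields O(don_mask).
Premises 3, 4, 7, 8, 9 do not contribute to this derivation.
Thus O(don_mask), which is F(¬don_mask): ¬don_mask is forbidden.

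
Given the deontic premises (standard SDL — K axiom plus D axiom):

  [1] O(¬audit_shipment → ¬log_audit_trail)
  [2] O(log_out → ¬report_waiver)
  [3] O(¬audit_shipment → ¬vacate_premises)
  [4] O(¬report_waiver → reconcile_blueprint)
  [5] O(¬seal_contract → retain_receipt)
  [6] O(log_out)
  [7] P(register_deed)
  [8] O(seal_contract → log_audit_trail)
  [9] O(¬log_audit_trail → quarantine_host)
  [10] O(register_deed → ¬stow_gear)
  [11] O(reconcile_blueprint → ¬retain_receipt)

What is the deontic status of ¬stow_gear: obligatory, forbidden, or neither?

Premise 10 is O(register_deed → ¬stow_gear), but O(register_deed) is not derivable from the premises (the permission P(register_deed) asserts only ¬O(¬register_deed), not O(register_deed)), so it does not yield O(¬stow_gear).
No premise or chain of K-axiom applications forces O(¬stow_gear), and none forces O(stow_gear). So ¬stow_gear is neither obligatory nor forbidden under these norms.

Neither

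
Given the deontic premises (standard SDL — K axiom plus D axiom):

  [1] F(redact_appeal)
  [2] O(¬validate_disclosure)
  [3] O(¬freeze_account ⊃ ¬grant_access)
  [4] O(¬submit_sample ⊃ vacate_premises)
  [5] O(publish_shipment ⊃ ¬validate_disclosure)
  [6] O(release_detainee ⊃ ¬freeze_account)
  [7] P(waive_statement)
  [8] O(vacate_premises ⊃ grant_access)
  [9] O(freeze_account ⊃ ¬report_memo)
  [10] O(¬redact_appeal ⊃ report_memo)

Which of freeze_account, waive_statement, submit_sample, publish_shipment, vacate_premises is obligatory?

Premise 1 is F(redact_appeal), i.e. O(¬redact_appeal).
With premise 10, O(¬redact_appeal ⊃ report_memo), the K-axiom yields O(report_memo).
Premise 9 is O(freeze_account ⊃ ¬report_memo); contrapositively O(report_memo ⊃ ¬freeze_account). Since O(report_memo) holds, K gives O(¬freeze_account).
Applying K to premise 3 (O(¬freeze_account ⊃ ¬grant_access)) and O(¬freeze_account) yields O(¬grant_access).
Premise 8, O(vacate_premises ⊃ grant_access), contraposes to O(¬grant_access ⊃ ¬vacate_premises); with O(¬grant_access) we get O(¬vacate_premises).
Premise 4, O(¬submit_sample ⊃ vacate_premises), contraposes to O(¬vacate_premises ⊃ submit_sample); with O(¬vacate_premises) we get O(submit_sample).
So O(submit_sample) holds — submit_sample is obligatory. None of the other listed options is made obligatory by any chain of premises.

submit_sample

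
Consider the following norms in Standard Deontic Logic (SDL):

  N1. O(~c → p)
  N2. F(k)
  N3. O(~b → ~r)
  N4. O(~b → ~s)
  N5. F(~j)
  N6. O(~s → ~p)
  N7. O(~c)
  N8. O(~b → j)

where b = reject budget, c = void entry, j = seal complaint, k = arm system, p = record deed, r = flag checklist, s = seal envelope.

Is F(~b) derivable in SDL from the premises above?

From premise 7 we have O(~c).
Applying K to premise 1 (O(~c → p)) and O(~c) yields O(p).
Premise 6 is O(~s → ~p); contrapositively O(p → s). Since O(p) holds, K gives O(s).
Premise 4, O(~b → ~s), contraposes to O(s → b); with O(s) we get O(b).
Premises 2, 3, 5, 8 do not contribute to this derivation.
So O(b) holds, i.e. F(~b). The claim follows.

Yes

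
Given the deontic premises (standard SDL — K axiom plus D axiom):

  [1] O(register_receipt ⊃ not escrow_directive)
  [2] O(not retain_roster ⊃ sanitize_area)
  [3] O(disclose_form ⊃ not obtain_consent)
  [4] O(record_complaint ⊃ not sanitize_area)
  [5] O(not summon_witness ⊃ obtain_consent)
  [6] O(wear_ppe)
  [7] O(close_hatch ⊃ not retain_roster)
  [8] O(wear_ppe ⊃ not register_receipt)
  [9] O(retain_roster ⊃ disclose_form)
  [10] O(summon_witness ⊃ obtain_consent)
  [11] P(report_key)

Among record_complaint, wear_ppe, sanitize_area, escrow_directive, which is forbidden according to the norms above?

record_complaint

Premises 10 and 5 cover both cases: O(summon_witness ⊃ obtain_consent) and O(not summon_witness ⊃ obtain_consent). Since summon_witness ∨ not summon_witness is a tautology, O(obtain_consent) follows.
Premise 3 is O(disclose_form ⊃ not obtain_consent); contrapositively O(obtain_consent ⊃ not disclose_form). Since O(obtain_consent) holds, K gives O(not disclose_form).
Premise 9 is O(retain_roster ⊃ disclose_form); contrapositively O(not disclose_form ⊃ not retain_roster). Since O(not disclose_form) holds, K gives O(not retain_roster).
With premise 2, O(not retain_roster ⊃ sanitize_area), the K-axiom yields O(sanitize_area).
The contrapositive of premise 4 (O(record_complaint ⊃ not sanitize_area)) is O(sanitize_area ⊃ not record_complaint), and O(sanitize_area) is already established, so O(not record_complaint).
So O(not record_complaint) holds, i.e. record_complaint is forbidden. None of the other listed options is forbidden under the premises.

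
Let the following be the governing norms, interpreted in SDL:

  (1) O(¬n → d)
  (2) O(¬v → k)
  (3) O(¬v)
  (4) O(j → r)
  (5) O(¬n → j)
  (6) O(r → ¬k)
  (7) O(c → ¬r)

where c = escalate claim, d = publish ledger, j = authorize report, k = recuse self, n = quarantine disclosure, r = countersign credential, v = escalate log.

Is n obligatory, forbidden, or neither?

Obligatory

From premise 3 we have O(¬v).
Premise 2 is O(¬v → k); since O(¬v), deontic closure gives O(k).
Premise 6 is O(r → ¬k); contrapositively O(k → ¬r). Since O(k) holds, K gives O(¬r).
The contrapositive of premise 4 (O(j → r)) is O(¬r → ¬j), and O(¬r) is already established, so O(¬j).
Premise 5, O(¬n → j), contraposes to O(¬j → n); with O(¬j) we get O(n).
Premises 1, 7 do not contribute to this derivation.
Hence n is obligatory.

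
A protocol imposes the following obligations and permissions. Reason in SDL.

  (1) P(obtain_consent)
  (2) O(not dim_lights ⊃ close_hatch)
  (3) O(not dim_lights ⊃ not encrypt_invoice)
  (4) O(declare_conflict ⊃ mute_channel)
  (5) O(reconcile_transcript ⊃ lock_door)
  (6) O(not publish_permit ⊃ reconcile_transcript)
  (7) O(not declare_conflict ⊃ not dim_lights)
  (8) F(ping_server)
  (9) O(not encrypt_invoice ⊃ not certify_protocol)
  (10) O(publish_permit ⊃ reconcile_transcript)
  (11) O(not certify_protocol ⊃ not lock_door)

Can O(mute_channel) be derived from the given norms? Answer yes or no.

Yes

Premises 6 and 10 are O(not publish_permit ⊃ reconcile_transcript) and O(publish_permit ⊃ reconcile_transcript); every ideal world satisfies not publish_permit or publish_permit, so in either case reconcile_transcript holds — hence O(reconcile_transcript).
From O(reconcile_transcript) and premise 5, O(reconcile_transcript ⊃ lock_door), we obtain O(lock_door).
Premise 11, O(not certify_protocol ⊃ not lock_door), contraposes to O(lock_door ⊃ certify_protocol); with O(lock_door) we get O(certify_protocol).
Premise 9, O(not encrypt_invoice ⊃ not certify_protocol), contraposes to O(certify_protocol ⊃ encrypt_invoice); with O(certify_protocol) we get O(encrypt_invoice).
Premise 3 is O(not dim_lights ⊃ not encrypt_invoice); contrapositively O(encrypt_invoice ⊃ dim_lights). Since O(encrypt_invoice) holds, K gives O(dim_lights).
Premise 7 is O(not declare_conflict ⊃ not dim_lights); contrapositively O(dim_lights ⊃ declare_conflict). Since O(dim_lights) holds, K gives O(declare_conflict).
From O(declare_conflict) and premise 4, O(declare_conflict ⊃ mute_channel), we obtain O(mute_channel).
Premises 1, 2, 8 do not contribute to this derivation.
So O(mute_channel) follows.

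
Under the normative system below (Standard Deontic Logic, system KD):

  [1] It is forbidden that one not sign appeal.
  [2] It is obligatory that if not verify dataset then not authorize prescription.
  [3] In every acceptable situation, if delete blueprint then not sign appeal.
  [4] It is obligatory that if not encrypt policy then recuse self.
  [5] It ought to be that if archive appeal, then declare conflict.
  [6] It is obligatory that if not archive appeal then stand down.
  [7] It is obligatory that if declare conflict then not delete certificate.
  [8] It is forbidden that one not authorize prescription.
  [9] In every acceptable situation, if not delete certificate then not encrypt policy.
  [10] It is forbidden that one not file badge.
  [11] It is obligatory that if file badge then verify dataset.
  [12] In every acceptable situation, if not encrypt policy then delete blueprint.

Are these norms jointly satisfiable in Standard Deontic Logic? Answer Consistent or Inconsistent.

Consistent

Premise 2 is O(¬verify_dataset → ¬authorize_prescription), but O(¬verify_dataset) is not derivable from the premises, so it does not yield O(¬authorize_prescription).
So O(¬authorize_prescription) is not derivable, and the apparent clash with O(authorize_prescription) does not arise.
A world satisfying every obligation exists (e.g. archive_appeal=false, authorize_prescription=true, declare_conflict=false, delete_blueprint=false, delete_certificate=true, encrypt_policy=true, file_badge=true, recuse_self=false, sign_appeal=true, stand_down=true, verify_dataset=true); no atom is both obligatory and forbidden, so the set is consistent.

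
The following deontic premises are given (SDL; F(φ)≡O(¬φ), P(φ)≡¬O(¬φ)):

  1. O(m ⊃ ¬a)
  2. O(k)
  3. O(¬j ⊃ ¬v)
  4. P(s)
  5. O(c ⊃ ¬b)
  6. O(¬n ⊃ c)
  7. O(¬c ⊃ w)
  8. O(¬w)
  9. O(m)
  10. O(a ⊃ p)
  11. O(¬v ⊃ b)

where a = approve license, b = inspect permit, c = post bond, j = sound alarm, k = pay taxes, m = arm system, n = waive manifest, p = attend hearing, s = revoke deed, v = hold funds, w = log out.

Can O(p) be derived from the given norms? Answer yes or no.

Premise 10 is O(a ⊃ p), but O(a) is not derivable from the premises, so it does not yield O(p).
No other premise forces O(p). An ideal world satisfying every premise can still have p false, so O(p) is not derivable.

No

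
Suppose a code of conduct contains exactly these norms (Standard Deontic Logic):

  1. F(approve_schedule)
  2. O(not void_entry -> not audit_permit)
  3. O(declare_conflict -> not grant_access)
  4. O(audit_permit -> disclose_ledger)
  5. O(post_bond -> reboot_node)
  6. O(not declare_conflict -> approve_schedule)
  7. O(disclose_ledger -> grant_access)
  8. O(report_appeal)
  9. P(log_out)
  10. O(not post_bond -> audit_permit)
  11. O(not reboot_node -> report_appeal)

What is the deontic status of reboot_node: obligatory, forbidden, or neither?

Obligatory

Premise 1, F(approve_schedule), is equivalent to O(not approve_schedule).
Premise 6 is O(not declare_conflict -> approve_schedule); contrapositively O(not approve_schedule -> declare_conflict). Since O(not approve_schedule) holds, K gives O(declare_conflict).
Premise 3 is O(declare_conflict -> not grant_access); since O(declare_conflict), deontic closure gives O(not grant_access).
Premise 7 is O(disclose_ledger -> grant_access); contrapositively O(not grant_access -> not disclose_ledger). Since O(not grant_access) holds, K gives O(not disclose_ledger).
Premise 4, O(audit_permit -> disclose_ledger), contraposes to O(not disclose_ledger -> not audit_permit); with O(not disclose_ledger) we get O(not audit_permit).
The contrapositive of premise 10 (O(not post_bond -> audit_permit)) is O(not audit_permit -> post_bond), and O(not audit_permit) is already established, so O(post_bond).
Applying K to premise 5 (O(post_bond -> reboot_node)) and O(post_bond) yields O(reboot_node).
Premises 2, 8, 9, 11 do not contribute to this derivation.
Hence reboot_node is obligatory.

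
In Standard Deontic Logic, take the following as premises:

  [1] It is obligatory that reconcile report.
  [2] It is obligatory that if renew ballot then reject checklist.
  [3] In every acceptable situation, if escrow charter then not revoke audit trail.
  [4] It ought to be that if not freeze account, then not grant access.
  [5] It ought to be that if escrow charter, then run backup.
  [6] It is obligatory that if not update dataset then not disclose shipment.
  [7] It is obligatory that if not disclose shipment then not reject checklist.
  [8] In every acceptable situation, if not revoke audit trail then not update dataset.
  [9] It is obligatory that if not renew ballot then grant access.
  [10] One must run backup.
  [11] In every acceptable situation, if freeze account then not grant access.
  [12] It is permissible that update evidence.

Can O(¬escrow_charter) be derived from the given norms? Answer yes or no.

By case analysis on freeze_account: premise 11 gives O(freeze_account → ¬grant_access) and premise 4 gives O(¬freeze_account → ¬grant_access), so O(¬grant_access) either way.
Premise 9 is O(¬renew_ballot → grant_access); contrapositively O(¬grant_access → renew_ballot). Since O(¬grant_access) holds, K gives O(renew_ballot).
Premise 2 is O(renew_ballot → reject_checklist); since O(renew_ballot), deontic closure gives O(reject_checklist).
Premise 7 is O(¬disclose_shipment → ¬reject_checklist); contrapositively O(reject_checklist → disclose_shipment). Since O(reject_checklist) holds, K gives O(disclose_shipment).
Premise 6 is O(¬update_dataset → ¬disclose_shipment); contrapositively O(disclose_shipment → update_dataset). Since O(disclose_shipment) holds, K gives O(update_dataset).
Premise 8 is O(¬revoke_audit_trail → ¬update_dataset); contrapositively O(update_dataset → revoke_audit_trail). Since O(update_dataset) holds, K gives O(revoke_audit_trail).
The contrapositive of premise 3 (O(escrow_charter → ¬revoke_audit_trail)) is O(revoke_audit_trail → ¬escrow_charter), and O(revoke_audit_trail) is already established, so O(¬escrow_charter).
Premises 1, 5, 10, 12 do not contribute to this derivation.
So O(¬escrow_charter) follows.

Yes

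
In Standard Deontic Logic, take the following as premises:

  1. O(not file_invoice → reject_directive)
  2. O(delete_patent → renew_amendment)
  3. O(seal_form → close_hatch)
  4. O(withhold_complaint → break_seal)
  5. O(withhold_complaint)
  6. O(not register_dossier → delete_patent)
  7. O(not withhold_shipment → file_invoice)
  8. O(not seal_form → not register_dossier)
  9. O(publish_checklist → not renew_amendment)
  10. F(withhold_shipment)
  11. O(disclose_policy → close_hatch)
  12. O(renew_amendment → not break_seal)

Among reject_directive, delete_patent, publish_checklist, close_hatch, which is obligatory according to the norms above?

Premise 5 states O(withhold_complaint) outright.
Applying K to premise 4 (O(withhold_complaint → break_seal)) and O(withhold_complaint) yields O(break_seal).
Premise 12, O(renew_amendment → not break_seal), contraposes to O(break_seal → not renew_amendment); with O(break_seal) we get O(not renew_amendment).
Premise 2 is O(delete_patent → renew_amendment); contrapositively O(not renew_amendment → not delete_patent). Since O(not renew_amendment) holds, K gives O(not delete_patent).
The contrapositive of premise 6 (O(not register_dossier → delete_patent)) is O(not delete_patent → register_dossier), and O(not delete_patent) is already established, so O(register_dossier).
The contrapositive of premise 8 (O(not seal_form → not register_dossier)) is O(register_dossier → seal_form), and O(register_dossier) is already established, so O(seal_form).
Premise 3 is O(seal_form → close_hatch); since O(seal_form), deontic closure gives O(close_hatch).
So O(close_hatch) holds — close_hatch is obligatory. None of the other listed options is made obligatory by any chain of premises.

close_hatch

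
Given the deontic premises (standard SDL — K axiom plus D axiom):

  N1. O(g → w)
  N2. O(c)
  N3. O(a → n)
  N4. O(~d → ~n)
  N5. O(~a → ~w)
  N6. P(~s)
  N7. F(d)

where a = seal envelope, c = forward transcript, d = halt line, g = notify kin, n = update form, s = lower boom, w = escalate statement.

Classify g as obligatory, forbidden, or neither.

Forbidden

F(d) at premise 7 means O(~d).
Applying K to premise 4 (O(~d → ~n)) and O(~d) yields O(~n).
Premise 3, O(a → n), contraposes to O(~n → ~a); with O(~n) we get O(~a).
With premise 5, O(~a → ~w), the K-axiom yields O(~w).
The contrapositive of premise 1 (O(g → w)) is O(~w → ~g), and O(~w) is already established, so O(~g).
Premises 2, 6 do not contribute to this derivation.
Thus O(~g), which is F(g): g is forbidden.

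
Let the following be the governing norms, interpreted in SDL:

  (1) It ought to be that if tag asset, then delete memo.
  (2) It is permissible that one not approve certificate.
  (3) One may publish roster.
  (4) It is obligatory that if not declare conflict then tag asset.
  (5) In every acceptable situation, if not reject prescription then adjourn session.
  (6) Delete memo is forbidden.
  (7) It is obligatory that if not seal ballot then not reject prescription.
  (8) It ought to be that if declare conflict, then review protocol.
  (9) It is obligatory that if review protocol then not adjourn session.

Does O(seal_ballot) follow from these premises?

Yes

Premise 6, F(delete_memo), is equivalent to O(¬delete_memo).
The contrapositive of premise 1 (O(tag_asset → delete_memo)) is O(¬delete_memo → ¬tag_asset), and O(¬delete_memo) is already established, so O(¬tag_asset).
The contrapositive of premise 4 (O(¬declare_conflict → tag_asset)) is O(¬tag_asset → declare_conflict), and O(¬tag_asset) is already established, so O(declare_conflict).
With premise 8, O(declare_conflict → review_protocol), the K-axiom yields O(review_protocol).
Applying K to premise 9 (O(review_protocol → ¬adjourn_session)) and O(review_protocol) yields O(¬adjourn_session).
Premise 5, O(¬reject_prescription → adjourn_session), contraposes to O(¬adjourn_session → reject_prescription); with O(¬adjourn_session) we get O(reject_prescription).
Premise 7 is O(¬seal_ballot → ¬reject_prescription); contrapositively O(reject_prescription → seal_ballot). Since O(reject_prescription) holds, K gives O(seal_ballot).
Premises 2, 3 do not contribute to this derivation.
So O(seal_ballot) follows.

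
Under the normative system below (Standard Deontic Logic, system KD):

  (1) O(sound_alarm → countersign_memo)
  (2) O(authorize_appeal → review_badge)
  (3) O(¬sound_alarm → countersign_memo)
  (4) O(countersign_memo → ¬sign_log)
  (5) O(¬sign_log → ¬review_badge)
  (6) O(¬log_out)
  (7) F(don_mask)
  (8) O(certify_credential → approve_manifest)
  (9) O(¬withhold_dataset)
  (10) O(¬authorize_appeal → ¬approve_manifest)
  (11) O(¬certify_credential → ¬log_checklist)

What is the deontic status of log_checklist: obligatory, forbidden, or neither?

Forbidden

By case analysis on ¬sound_alarm: premise 3 gives O(¬sound_alarm → countersign_memo) and premise 1 gives O(sound_alarm → countersign_memo), so O(countersign_memo) either way.
Applying K to premise 4 (O(countersign_memo → ¬sign_log)) and O(countersign_memo) yields O(¬sign_log).
Premise 5 is O(¬sign_log → ¬review_badge); since O(¬sign_log), deontic closure gives O(¬review_badge).
Premise 2, O(authorize_appeal → review_badge), contraposes to O(¬review_badge → ¬authorize_appeal); with O(¬review_badge) we get O(¬authorize_appeal).
Premise 10 is O(¬authorize_appeal → ¬approve_manifest); since O(¬authorize_appeal), deontic closure gives O(¬approve_manifest).
Premise 8, O(certify_credential → approve_manifest), contraposes to O(¬approve_manifest → ¬certify_credential); with O(¬approve_manifest) we get O(¬certify_credential).
Premise 11 is O(¬certify_credential → ¬log_checklist); since O(¬certify_credential), deontic closure gives O(¬log_checklist).
Premises 6, 7, 9 do not contribute to this derivation.
Thus O(¬log_checklist), which is F(log_checklist): log_checklist is forbidden.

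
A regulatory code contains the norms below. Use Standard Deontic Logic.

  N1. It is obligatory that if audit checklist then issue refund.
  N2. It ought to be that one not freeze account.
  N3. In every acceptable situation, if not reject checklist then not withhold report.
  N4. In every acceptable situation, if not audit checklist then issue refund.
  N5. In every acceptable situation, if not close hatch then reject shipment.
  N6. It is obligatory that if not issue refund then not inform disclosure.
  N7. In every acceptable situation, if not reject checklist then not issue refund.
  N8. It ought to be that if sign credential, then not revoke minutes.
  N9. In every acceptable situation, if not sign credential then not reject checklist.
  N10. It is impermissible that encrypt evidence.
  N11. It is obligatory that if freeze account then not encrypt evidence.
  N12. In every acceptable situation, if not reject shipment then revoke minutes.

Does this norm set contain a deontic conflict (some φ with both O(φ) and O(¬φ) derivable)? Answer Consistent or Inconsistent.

Premise 11 is O(freeze_account → ¬encrypt_evidence); even if O(¬encrypt_evidence) held, inferring O(freeze_account) would be affirming the consequent — invalid.
So O(freeze_account) is not derivable, and the apparent clash with O(¬freeze_account) does not arise.
A world satisfying every obligation exists (e.g. audit_checklist=false, close_hatch=false, encrypt_evidence=false, freeze_account=false, inform_disclosure=false, issue_refund=true, reject_checklist=true, reject_shipment=true, revoke_minutes=false, sign_credential=true, withhold_report=false); no atom is both obligatory and forbidden, so the set is consistent.

Consistent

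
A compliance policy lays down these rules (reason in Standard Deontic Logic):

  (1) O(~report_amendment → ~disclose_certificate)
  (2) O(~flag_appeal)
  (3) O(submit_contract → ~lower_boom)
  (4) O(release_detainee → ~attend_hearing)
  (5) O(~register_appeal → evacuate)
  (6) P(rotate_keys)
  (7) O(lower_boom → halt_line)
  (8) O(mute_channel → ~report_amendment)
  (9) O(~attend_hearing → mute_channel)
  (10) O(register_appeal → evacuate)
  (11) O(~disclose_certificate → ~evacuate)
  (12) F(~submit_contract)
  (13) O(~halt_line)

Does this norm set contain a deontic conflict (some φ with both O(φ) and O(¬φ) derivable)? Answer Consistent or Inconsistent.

Premise 7 is O(lower_boom → halt_line), but O(lower_boom) is not derivable from the premises, so it does not yield O(halt_line).
So O(halt_line) is not derivable, and the apparent clash with O(~halt_line) does not arise.
A world satisfying every obligation exists (e.g. attend_hearing=true, disclose_certificate=true, evacuate=true, flag_appeal=false, halt_line=false, lower_boom=false, mute_channel=false, register_appeal=false, release_detainee=false, report_amendment=true, rotate_keys=false, submit_contract=true); no atom is both obligatory and forbidden, so the set is consistent.

Consistent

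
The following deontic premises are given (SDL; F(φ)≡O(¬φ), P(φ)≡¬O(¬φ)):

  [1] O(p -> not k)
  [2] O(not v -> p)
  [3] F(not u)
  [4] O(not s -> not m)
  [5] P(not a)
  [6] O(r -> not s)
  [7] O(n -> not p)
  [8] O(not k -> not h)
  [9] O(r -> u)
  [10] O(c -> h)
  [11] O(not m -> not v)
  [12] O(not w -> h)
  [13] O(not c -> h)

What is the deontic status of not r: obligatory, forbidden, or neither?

Premises 10 and 13 are O(c -> h) and O(not c -> h); every ideal world satisfies c or not c, so in either case h holds — hence O(h).
Premise 8, O(not k -> not h), contraposes to O(h -> k); with O(h) we get O(k).
Premise 1, O(p -> not k), contraposes to O(k -> not p); with O(k) we get O(not p).
Premise 2, O(not v -> p), contraposes to O(not p -> v); with O(not p) we get O(v).
The contrapositive of premise 11 (O(not m -> not v)) is O(v -> m), and O(v) is already established, so O(m).
Premise 4 is O(not s -> not m); contrapositively O(m -> s). Since O(m) holds, K gives O(s).
Premise 6 is O(r -> not s); contrapositively O(s -> not r). Since O(s) holds, K gives O(not r).
Premises 3, 5, 7, 9, 12 do not contribute to this derivation.
Hence not r is obligatory.

Obligatory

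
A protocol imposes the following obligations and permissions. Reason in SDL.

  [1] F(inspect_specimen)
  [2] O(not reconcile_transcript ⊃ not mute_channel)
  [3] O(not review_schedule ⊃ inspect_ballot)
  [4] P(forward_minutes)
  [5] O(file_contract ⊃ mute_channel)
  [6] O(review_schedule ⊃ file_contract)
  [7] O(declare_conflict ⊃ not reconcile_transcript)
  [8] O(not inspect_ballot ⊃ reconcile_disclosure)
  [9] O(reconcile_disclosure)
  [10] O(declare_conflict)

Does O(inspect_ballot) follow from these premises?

Yes

Premise 10 gives O(declare_conflict).
Premise 7 is O(declare_conflict ⊃ not reconcile_transcript); since O(declare_conflict), deontic closure gives O(not reconcile_transcript).
From O(not reconcile_transcript) and premise 2, O(not reconcile_transcript ⊃ not mute_channel), we obtain O(not mute_channel).
The contrapositive of premise 5 (O(file_contract ⊃ mute_channel)) is O(not mute_channel ⊃ not file_contract), and O(not mute_channel) is already established, so O(not file_contract).
The contrapositive of premise 6 (O(review_schedule ⊃ file_contract)) is O(not file_contract ⊃ not review_schedule), and O(not file_contract) is already established, so O(not review_schedule).
Premise 3 is O(not review_schedule ⊃ inspect_ballot); since O(not review_schedule), deontic closure gives O(inspect_ballot).
Premises 1, 4, 8, 9 do not contribute to this derivation.
So O(inspect_ballot) follows.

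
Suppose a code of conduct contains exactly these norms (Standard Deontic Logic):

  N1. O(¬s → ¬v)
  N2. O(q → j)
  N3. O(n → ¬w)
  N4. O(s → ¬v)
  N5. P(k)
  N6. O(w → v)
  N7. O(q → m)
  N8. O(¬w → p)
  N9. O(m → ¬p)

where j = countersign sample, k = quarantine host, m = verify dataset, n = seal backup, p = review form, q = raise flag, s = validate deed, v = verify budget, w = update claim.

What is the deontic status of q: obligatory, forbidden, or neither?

By case analysis on ¬s: premise 1 gives O(¬s → ¬v) and premise 4 gives O(s → ¬v), so O(¬v) either way.
Premise 6, O(w → v), contraposes to O(¬v → ¬w); with O(¬v) we get O(¬w).
With premise 8, O(¬w → p), the K-axiom yields O(p).
Premise 9 is O(m → ¬p); contrapositively O(p → ¬m). Since O(p) holds, K gives O(¬m).
Premise 7 is O(q → m); contrapositively O(¬m → ¬q). Since O(¬m) holds, K gives O(¬q).
Premises 2, 3, 5 do not contribute to this derivation.
Thus O(¬q), which is F(q): q is forbidden.

Forbidden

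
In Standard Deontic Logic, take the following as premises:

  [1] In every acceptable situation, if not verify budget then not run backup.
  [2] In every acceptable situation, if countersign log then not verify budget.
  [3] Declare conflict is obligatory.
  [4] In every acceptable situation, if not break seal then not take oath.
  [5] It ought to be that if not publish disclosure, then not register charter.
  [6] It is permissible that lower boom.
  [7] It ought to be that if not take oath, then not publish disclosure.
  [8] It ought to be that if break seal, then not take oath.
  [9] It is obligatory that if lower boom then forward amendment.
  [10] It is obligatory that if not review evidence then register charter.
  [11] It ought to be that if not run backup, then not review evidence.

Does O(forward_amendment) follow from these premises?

Premise 9 is O(lower_boom → forward_amendment), but O(lower_boom) is not derivable from the premises (the permission P(lower_boom) asserts only ¬O(¬lower_boom), not O(lower_boom)), so it does not yield O(forward_amendment).
No other premise forces O(forward_amendment). An ideal world satisfying every premise can still have forward_amendment false, so O(forward_amendment) is not derivable.

No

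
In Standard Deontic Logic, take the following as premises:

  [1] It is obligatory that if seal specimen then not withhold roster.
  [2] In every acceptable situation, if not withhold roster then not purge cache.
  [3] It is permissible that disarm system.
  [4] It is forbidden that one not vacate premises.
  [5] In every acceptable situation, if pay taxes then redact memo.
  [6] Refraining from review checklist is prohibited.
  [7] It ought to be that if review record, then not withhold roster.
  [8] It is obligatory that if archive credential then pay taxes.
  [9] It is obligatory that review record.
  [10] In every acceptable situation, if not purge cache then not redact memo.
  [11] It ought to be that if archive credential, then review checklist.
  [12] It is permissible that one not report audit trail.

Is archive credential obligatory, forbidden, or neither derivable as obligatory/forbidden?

Premise 9 states O(review_record) outright.
Premise 7 is O(review_record → ¬withhold_roster); since O(review_record), deontic closure gives O(¬withhold_roster).
With premise 2, O(¬withhold_roster → ¬purge_cache), the K-axiom yields O(¬purge_cache).
With premise 10, O(¬purge_cache → ¬redact_memo), the K-axiom yields O(¬redact_memo).
Premise 5, O(pay_taxes → redact_memo), contraposes to O(¬redact_memo → ¬pay_taxes); with O(¬redact_memo) we get O(¬pay_taxes).
Premise 8, O(archive_credential → pay_taxes), contraposes to O(¬pay_taxes → ¬archive_credential); with O(¬pay_taxes) we get O(¬archive_credential).
Premises 1, 3, 4, 6, 11, 12 do not contribute to this derivation.
Thus O(¬archive_credential), which is F(archive_credential): archive_credential is forbidden.

Forbidden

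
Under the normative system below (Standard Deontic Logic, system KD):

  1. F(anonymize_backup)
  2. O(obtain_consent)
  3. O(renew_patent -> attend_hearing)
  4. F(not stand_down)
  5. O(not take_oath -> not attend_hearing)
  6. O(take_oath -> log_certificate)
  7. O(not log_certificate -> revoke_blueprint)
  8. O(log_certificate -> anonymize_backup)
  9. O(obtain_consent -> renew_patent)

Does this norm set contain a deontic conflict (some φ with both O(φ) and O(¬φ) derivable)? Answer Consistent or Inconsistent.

Premise 2 gives O(obtain_consent).
From O(obtain_consent) and premise 9, O(obtain_consent -> renew_patent), we obtain O(renew_patent).
From O(renew_patent) and premise 3, O(renew_patent -> attend_hearing), we obtain O(attend_hearing).
Premise 5 is O(not take_oath -> not attend_hearing); contrapositively O(attend_hearing -> take_oath). Since O(attend_hearing) holds, K gives O(take_oath).
With premise 6, O(take_oath -> log_certificate), the K-axiom yields O(log_certificate).
From O(log_certificate) and premise 8, O(log_certificate -> anonymize_backup), we obtain O(anonymize_backup).
Yet premise 1 is F(anonymize_backup), i.e. O(not anonymize_backup).
We now have both O(anonymize_backup) and O(not anonymize_backup) — anonymize_backup is simultaneously obligatory and forbidden, violating the D-axiom.

Inconsistent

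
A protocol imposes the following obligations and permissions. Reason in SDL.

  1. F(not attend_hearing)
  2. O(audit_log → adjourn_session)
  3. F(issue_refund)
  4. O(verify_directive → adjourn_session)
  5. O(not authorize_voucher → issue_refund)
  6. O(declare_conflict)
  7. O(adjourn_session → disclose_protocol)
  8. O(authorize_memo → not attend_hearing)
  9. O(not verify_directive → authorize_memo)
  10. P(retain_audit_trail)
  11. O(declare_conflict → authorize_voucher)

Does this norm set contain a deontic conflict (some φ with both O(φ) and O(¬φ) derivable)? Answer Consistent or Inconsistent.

Premise 5 is O(not authorize_voucher → issue_refund), but O(not authorize_voucher) is not derivable from the premises, so it does not yield O(issue_refund).
So O(issue_refund) is not derivable, and the apparent clash with O(not issue_refund) does not arise.
A world satisfying every obligation exists (e.g. adjourn_session=true, attend_hearing=true, audit_log=false, authorize_memo=false, authorize_voucher=true, declare_conflict=true, disclose_protocol=true, issue_refund=false, retain_audit_trail=false, verify_directive=true); no atom is both obligatory and forbidden, so the set is consistent.

Consistent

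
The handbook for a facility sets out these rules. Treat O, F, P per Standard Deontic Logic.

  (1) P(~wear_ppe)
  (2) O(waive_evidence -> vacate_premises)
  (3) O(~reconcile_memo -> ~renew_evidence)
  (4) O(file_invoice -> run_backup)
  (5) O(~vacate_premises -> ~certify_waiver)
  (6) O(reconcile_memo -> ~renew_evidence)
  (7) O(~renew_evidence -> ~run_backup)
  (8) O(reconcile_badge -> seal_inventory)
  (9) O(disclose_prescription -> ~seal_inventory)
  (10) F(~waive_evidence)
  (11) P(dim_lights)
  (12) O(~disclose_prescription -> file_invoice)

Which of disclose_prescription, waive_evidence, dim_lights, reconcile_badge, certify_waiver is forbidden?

reconcile_badge

By case analysis on ~reconcile_memo: premise 3 gives O(~reconcile_memo -> ~renew_evidence) and premise 6 gives O(reconcile_memo -> ~renew_evidence), so O(~renew_evidence) either way.
From O(~renew_evidence) and premise 7, O(~renew_evidence -> ~run_backup), we obtain O(~run_backup).
Premise 4 is O(file_invoice -> run_backup); contrapositively O(~run_backup -> ~file_invoice). Since O(~run_backup) holds, K gives O(~file_invoice).
The contrapositive of premise 12 (O(~disclose_prescription -> file_invoice)) is O(~file_invoice -> disclose_prescription), and O(~file_invoice) is already established, so O(disclose_prescription).
With premise 9, O(disclose_prescription -> ~seal_inventory), the K-axiom yields O(~seal_inventory).
The contrapositive of premise 8 (O(reconcile_badge -> seal_inventory)) is O(~seal_inventory -> ~reconcile_badge), and O(~seal_inventory) is already established, so O(~reconcile_badge).
So O(~reconcile_badge) holds, i.e. reconcile_badge is forbidden. None of the other listed options is forbidden under the premises.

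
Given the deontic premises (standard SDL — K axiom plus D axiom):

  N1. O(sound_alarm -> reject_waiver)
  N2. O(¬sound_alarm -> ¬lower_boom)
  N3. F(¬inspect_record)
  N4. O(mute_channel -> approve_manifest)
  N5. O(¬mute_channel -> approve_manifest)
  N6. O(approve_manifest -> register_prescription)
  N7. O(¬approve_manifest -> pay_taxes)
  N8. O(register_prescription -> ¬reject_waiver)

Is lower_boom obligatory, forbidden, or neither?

Premises 4 and 5 are O(mute_channel -> approve_manifest) and O(¬mute_channel -> approve_manifest); every ideal world satisfies mute_channel or ¬mute_channel, so in either case approve_manifest holds — hence O(approve_manifest).
Premise 6 is O(approve_manifest -> register_prescription); since O(approve_manifest), deontic closure gives O(register_prescription).
Premise 8 is O(register_prescription -> ¬reject_waiver); since O(register_prescription), deontic closure gives O(¬reject_waiver).
Premise 1 is O(sound_alarm -> reject_waiver); contrapositively O(¬reject_waiver -> ¬sound_alarm). Since O(¬reject_waiver) holds, K gives O(¬sound_alarm).
With premise 2, O(¬sound_alarm -> ¬lower_boom), the K-axiom yields O(¬lower_boom).
Premises 3, 7 do not contribute to this derivation.
Thus O(¬lower_boom), which is F(lower_boom): lower_boom is forbidden.

Forbidden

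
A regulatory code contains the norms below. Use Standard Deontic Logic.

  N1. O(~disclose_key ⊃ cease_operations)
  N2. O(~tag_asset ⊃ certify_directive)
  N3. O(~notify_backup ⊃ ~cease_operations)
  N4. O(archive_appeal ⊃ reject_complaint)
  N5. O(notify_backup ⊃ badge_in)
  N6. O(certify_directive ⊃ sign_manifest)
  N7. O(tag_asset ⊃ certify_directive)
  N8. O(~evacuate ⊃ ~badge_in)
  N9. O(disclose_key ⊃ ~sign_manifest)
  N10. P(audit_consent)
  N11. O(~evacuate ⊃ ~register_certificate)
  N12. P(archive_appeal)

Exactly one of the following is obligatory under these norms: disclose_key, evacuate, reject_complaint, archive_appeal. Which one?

evacuate

Premises 2 and 7 are O(~tag_asset ⊃ certify_directive) and O(tag_asset ⊃ certify_directive); every ideal world satisfies ~tag_asset or tag_asset, so in either case certify_directive holds — hence O(certify_directive).
With premise 6, O(certify_directive ⊃ sign_manifest), the K-axiom yields O(sign_manifest).
Premise 9 is O(disclose_key ⊃ ~sign_manifest); contrapositively O(sign_manifest ⊃ ~disclose_key). Since O(sign_manifest) holds, K gives O(~disclose_key).
Premise 1 is O(~disclose_key ⊃ cease_operations); since O(~disclose_key), deontic closure gives O(cease_operations).
Premise 3, O(~notify_backup ⊃ ~cease_operations), contraposes to O(cease_operations ⊃ notify_backup); with O(cease_operations) we get O(notify_backup).
Applying K to premise 5 (O(notify_backup ⊃ badge_in)) and O(notify_backup) yields O(badge_in).
Premise 8 is O(~evacuate ⊃ ~badge_in); contrapositively O(badge_in ⊃ evacuate). Since O(badge_in) holds, K gives O(evacuate).
So O(evacuate) holds — evacuate is obligatory. None of the other listed options is made obligatory by any chain of premises.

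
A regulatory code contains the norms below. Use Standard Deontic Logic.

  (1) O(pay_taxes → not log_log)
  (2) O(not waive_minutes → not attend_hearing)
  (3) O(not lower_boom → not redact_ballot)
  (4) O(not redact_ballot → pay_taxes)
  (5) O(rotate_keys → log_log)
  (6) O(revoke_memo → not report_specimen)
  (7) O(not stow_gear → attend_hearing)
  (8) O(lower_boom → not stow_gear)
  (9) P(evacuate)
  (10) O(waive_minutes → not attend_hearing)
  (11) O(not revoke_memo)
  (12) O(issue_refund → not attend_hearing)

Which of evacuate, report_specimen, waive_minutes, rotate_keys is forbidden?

rotate_keys

By case analysis on not waive_minutes: premise 2 gives O(not waive_minutes → not attend_hearing) and premise 10 gives O(waive_minutes → not attend_hearing), so O(not attend_hearing) either way.
Premise 7 is O(not stow_gear → attend_hearing); contrapositively O(not attend_hearing → stow_gear). Since O(not attend_hearing) holds, K gives O(stow_gear).
Premise 8 is O(lower_boom → not stow_gear); contrapositively O(stow_gear → not lower_boom). Since O(stow_gear) holds, K gives O(not lower_boom).
With premise 3, O(not lower_boom → not redact_ballot), the K-axiom yields O(not redact_ballot).
Premise 4 is O(not redact_ballot → pay_taxes); since O(not redact_ballot), deontic closure gives O(pay_taxes).
With premise 1, O(pay_taxes → not log_log), the K-axiom yields O(not log_log).
Premise 5, O(rotate_keys → log_log), contraposes to O(not log_log → not rotate_keys); with O(not log_log) we get O(not rotate_keys).
So O(not rotate_keys) holds, i.e. rotate_keys is forbidden. None of the other listed options is forbidden under the premises.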